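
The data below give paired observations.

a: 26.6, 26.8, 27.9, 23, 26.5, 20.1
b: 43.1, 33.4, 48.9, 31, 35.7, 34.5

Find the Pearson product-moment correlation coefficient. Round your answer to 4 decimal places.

n = 6, Σa = 150.9, Σb = 226.6, Σa² = 3839.47, Σb² = 8790.12, Σab = 5758.39
nΣab − ΣaΣb = 34550.34 − 34193.94 = 356.4
nΣa² − (Σa)² = 23036.82 − 22770.81 = 266.01; nΣb² − (Σb)² = 52740.72 − 51347.56 = 1393.16
r = 356.4 / √(266.01 × 1393.16) = 356.4 / 608.7647 ≈ 0.5854

0.5854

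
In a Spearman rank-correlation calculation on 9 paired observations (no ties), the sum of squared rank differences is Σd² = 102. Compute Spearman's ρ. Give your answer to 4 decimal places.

0.1500

ρ = 1 − 6Σd² / [n(n²−1)] = 1 − 6×102 / (9×80)
  = 1 − 612/720 = 1 − 0.85000 ≈ 0.1500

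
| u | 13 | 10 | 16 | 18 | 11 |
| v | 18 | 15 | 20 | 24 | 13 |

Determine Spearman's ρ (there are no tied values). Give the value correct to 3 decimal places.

0.900

Rank u: 3, 1, 4, 5, 2
Rank v: 3, 2, 4, 5, 1
d = rank(u) − rank(v): 0, -1, 0, 0, 1; Σd² = 2
ρ = 1 − 6Σd² / [n(n²−1)] = 1 − 6×2 / (5×24) = 1 − 12/120 ≈ 0.900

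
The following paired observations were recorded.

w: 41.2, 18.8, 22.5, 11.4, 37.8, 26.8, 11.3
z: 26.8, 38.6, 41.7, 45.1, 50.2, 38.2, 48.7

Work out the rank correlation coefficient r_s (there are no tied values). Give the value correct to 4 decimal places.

-0.4286

Rank w: 7, 3, 4, 2, 6, 5, 1
Rank z: 1, 3, 4, 5, 7, 2, 6
d = rank(w) − rank(z): 6, 0, 0, -3, -1, 3, -5; Σd² = 80
ρ = 1 − 6Σd² / [n(n²−1)] = 1 − 6×80 / (7×48) = 1 − 480/336 ≈ -0.4286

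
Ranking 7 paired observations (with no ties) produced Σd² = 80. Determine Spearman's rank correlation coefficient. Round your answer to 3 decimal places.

-0.429

ρ = 1 − 6Σd² / [n(n²−1)] = 1 − 6×80 / (7×48)
  = 1 − 480/336 = 1 − 1.4286 ≈ -0.429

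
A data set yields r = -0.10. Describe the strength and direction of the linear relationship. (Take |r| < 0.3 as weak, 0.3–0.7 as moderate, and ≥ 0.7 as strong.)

weak negative

r = -0.10 < 0 so the relationship is negative.
|r| = 0.10, which falls in the weak range.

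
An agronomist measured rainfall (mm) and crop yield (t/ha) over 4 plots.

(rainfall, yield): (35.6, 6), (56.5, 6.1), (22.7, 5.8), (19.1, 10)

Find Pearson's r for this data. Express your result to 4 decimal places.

n = 4, Σx = 133.9, Σy = 27.9, Σx² = 5339.71, Σy² = 206.85, Σxy = 880.91
nΣxy − ΣxΣy = 3523.64 − 3735.81 = -212.17
nΣx² − (Σx)² = 21358.84 − 17929.21 = 3429.63; nΣy² − (Σy)² = 827.4 − 778.41 = 48.99
r = -212.17 / √(3429.63 × 48.99) = -212.17 / 409.8995 ≈ -0.5176

-0.5176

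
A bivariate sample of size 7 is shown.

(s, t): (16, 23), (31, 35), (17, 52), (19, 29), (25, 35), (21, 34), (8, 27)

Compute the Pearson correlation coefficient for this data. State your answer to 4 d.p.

0.2314

n = 7, Σs = 137, Σt = 235, Σs² = 2997, Σt² = 8409, Σst = 4693
nΣst − ΣsΣt = 32851 − 32195 = 656
nΣs² − (Σs)² = 20979 − 18769 = 2210; nΣt² − (Σt)² = 58863 − 55225 = 3638
r = 656 / √(2210 × 3638) = 656 / 2835.4858 ≈ 0.2314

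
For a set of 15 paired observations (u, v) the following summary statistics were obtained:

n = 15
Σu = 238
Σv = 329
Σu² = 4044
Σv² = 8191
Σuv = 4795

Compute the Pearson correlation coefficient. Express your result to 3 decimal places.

r = (nΣuv − ΣuΣv) / √[(nΣu² − (Σu)²)(nΣv² − (Σv)²)]
Numerator: 15×4795 − 238×329 = -6377
Denominator: √[(60660 − 56644)(122865 − 108241)] = √[4016 × 14624] = 7663.5490
r = -6377 / 7663.5490 ≈ -0.832

-0.832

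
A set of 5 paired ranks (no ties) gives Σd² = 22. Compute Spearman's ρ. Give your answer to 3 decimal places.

-0.100

ρ = 1 − 6Σd² / [n(n²−1)] = 1 − 6×22 / (5×24)
  = 1 − 132/120 = 1 − 1.1000 ≈ -0.100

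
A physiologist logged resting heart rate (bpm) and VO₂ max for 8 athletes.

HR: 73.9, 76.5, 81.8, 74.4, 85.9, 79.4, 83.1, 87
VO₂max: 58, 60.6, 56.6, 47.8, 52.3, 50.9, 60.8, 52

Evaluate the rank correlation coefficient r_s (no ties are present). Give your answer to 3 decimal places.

0.000

Rank HR: 1, 3, 5, 2, 7, 4, 6, 8
Rank VO₂max: 6, 7, 5, 1, 4, 2, 8, 3
d = rank(HR) − rank(VO₂max): -5, -4, 0, 1, 3, 2, -2, 5; Σd² = 84
ρ = 1 − 6Σd² / [n(n²−1)] = 1 − 6×84 / (8×63) = 1 − 504/504 ≈ 0.000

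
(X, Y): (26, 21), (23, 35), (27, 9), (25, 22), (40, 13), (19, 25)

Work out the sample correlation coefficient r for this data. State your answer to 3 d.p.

n = 6, ΣX = 160, ΣY = 125, ΣX² = 4520, ΣY² = 3025, ΣXY = 3139
nΣXY − ΣXΣY = 18834 − 20000 = -1166
nΣX² − (ΣX)² = 27120 − 25600 = 1520; nΣY² − (ΣY)² = 18150 − 15625 = 2525
r = -1166 / √(1520 × 2525) = -1166 / 1959.0814 ≈ -0.595

-0.595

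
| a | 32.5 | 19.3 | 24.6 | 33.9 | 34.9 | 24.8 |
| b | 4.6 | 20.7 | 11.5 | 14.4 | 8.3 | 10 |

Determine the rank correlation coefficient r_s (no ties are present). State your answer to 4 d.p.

-0.5429

Rank a: 4, 1, 2, 5, 6, 3
Rank b: 1, 6, 4, 5, 2, 3
d = rank(a) − rank(b): 3, -5, -2, 0, 4, 0; Σd² = 54
ρ = 1 − 6Σd² / [n(n²−1)] = 1 − 6×54 / (6×35) = 1 − 324/210 ≈ -0.5429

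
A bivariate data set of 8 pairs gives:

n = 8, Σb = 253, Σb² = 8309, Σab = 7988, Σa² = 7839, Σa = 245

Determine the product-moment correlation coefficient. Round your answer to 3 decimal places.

0.746

r = (nΣab − ΣaΣb) / √[(nΣa² − (Σa)²)(nΣb² − (Σb)²)]
Numerator: 8×7988 − 245×253 = 1919
Denominator: √[(62712 − 60025)(66472 − 64009)] = √[2687 × 2463] = 2572.5631
r = 1919 / 2572.5631 ≈ 0.746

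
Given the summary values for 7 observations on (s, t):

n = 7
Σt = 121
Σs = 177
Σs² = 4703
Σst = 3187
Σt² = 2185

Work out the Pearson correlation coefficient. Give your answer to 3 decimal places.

0.874

r = (nΣst − ΣsΣt) / √[(nΣs² − (Σs)²)(nΣt² − (Σt)²)]
Numerator: 7×3187 − 177×121 = 892
Denominator: √[(32921 − 31329)(15295 − 14641)] = √[1592 × 654] = 1020.3764
r = 892 / 1020.3764 ≈ 0.874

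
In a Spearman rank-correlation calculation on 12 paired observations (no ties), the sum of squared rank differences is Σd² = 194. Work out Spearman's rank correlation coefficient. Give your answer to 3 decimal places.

ρ = 1 − 6Σd² / [n(n²−1)] = 1 − 6×194 / (12×143)
  = 1 − 1164/1716 = 1 − 0.6783 ≈ 0.322

0.322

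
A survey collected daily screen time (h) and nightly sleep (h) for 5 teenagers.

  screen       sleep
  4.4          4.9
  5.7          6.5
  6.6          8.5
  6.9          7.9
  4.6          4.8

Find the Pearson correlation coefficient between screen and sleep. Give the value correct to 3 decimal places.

n = 5, Σx = 28.2, Σy = 32.6, Σx² = 164.18, Σy² = 223.96, Σxy = 191.3
nΣxy − ΣxΣy = 956.5 − 919.32 = 37.18
nΣx² − (Σx)² = 820.9 − 795.24 = 25.66; nΣy² − (Σy)² = 1119.8 − 1062.76 = 57.04
r = 37.18 / √(25.66 × 57.04) = 37.18 / 38.2576 ≈ 0.972

0.972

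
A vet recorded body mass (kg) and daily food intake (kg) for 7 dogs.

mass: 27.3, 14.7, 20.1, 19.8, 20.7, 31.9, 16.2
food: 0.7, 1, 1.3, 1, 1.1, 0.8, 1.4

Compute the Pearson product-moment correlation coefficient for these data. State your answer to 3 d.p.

n = 7, Σx = 150.7, Σy = 7.3, Σx² = 3465.97, Σy² = 7.99, Σxy = 150.71
nΣxy − ΣxΣy = 1054.97 − 1100.11 = -45.14
nΣx² − (Σx)² = 24261.79 − 22710.49 = 1551.3; nΣy² − (Σy)² = 55.93 − 53.29 = 2.64
r = -45.14 / √(1551.3 × 2.64) = -45.14 / 63.9956 ≈ -0.705

-0.705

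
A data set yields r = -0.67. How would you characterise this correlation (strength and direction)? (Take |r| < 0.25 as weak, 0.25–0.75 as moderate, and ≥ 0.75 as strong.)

moderate negative

r = -0.67 < 0 so the relationship is negative.
|r| = 0.67, which falls in the moderate range.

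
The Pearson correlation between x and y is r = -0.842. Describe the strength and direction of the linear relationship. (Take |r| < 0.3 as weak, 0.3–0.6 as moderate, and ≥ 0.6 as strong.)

strong negative

r = -0.842 < 0 so the relationship is negative.
|r| = 0.842, which falls in the strong range.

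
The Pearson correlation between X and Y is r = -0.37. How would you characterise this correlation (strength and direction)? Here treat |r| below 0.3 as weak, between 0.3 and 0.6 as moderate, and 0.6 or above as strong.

moderate negative

r = -0.37 < 0 so the relationship is negative.
|r| = 0.37, which falls in the moderate range.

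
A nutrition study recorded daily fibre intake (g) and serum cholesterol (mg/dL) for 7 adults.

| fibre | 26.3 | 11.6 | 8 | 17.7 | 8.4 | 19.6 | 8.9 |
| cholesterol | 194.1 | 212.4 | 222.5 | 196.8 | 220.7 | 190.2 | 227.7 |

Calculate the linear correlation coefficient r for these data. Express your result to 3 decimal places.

-0.908

n = 7, Σx = 100.5, Σy = 1464.4, Σx² = 1737.47, Σy² = 307756.88, Σxy = 20440.36
nΣxy − ΣxΣy = 143082.52 − 147172.2 = -4089.68
nΣx² − (Σx)² = 12162.29 − 10100.25 = 2062.04; nΣy² − (Σy)² = 2154298.16 − 2144467.36 = 9830.8
r = -4089.68 / √(2062.04 × 9830.8) = -4089.68 / 4502.3886 ≈ -0.908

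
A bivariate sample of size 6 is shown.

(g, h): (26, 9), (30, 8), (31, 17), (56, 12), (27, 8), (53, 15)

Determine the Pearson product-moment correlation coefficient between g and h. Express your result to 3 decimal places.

n = 6, Σg = 223, Σh = 69, Σg² = 9211, Σh² = 867, Σgh = 2684
nΣgh − ΣgΣh = 16104 − 15387 = 717
nΣg² − (Σg)² = 55266 − 49729 = 5537; nΣh² − (Σh)² = 5202 − 4761 = 441
r = 717 / √(5537 × 441) = 717 / 1562.6314 ≈ 0.459

0.459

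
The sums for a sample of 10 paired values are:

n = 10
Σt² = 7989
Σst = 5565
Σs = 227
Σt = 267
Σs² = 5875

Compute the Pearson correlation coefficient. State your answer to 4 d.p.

-0.6292

r = (nΣst − ΣsΣt) / √[(nΣs² − (Σs)²)(nΣt² − (Σt)²)]
Numerator: 10×5565 − 227×267 = -4959
Denominator: √[(58750 − 51529)(79890 − 71289)] = √[7221 × 8601] = 7880.8515
r = -4959 / 7880.8515 ≈ -0.6292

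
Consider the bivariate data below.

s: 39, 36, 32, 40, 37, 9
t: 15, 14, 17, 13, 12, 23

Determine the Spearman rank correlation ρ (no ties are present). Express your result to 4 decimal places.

-0.7143

Rank s: 5, 3, 2, 6, 4, 1
Rank t: 4, 3, 5, 2, 1, 6
d = rank(s) − rank(t): 1, 0, -3, 4, 3, -5; Σd² = 60
ρ = 1 − 6Σd² / [n(n²−1)] = 1 − 6×60 / (6×35) = 1 − 360/210 ≈ -0.7143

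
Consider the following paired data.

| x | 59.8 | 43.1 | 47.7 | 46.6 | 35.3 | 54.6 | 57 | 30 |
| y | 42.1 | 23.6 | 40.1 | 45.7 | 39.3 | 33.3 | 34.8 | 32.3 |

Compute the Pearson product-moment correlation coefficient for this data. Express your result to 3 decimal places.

0.234

n = 8, Σx = 374.1, Σy = 291.2, Σx² = 18256.75, Σy² = 10933.58, Σxy = 13735.2
nΣxy − ΣxΣy = 109881.6 − 108937.92 = 943.68
nΣx² − (Σx)² = 146054 − 139950.81 = 6103.19; nΣy² − (Σy)² = 87468.64 − 84797.44 = 2671.2
r = 943.68 / √(6103.19 × 2671.2) = 943.68 / 4037.6777 ≈ 0.234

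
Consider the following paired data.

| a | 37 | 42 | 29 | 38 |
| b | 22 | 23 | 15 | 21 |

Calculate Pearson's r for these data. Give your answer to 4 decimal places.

n = 4, Σa = 146, Σb = 81, Σa² = 5418, Σb² = 1679, Σab = 3013
nΣab − ΣaΣb = 12052 − 11826 = 226
nΣa² − (Σa)² = 21672 − 21316 = 356; nΣb² − (Σb)² = 6716 − 6561 = 155
r = 226 / √(356 × 155) = 226 / 234.9042 ≈ 0.9621

0.9621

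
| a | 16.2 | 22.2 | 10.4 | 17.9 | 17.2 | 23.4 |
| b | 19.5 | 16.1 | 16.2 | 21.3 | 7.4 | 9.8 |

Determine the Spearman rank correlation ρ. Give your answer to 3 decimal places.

-0.314

Rank a: 2, 5, 1, 4, 3, 6
Rank b: 5, 3, 4, 6, 1, 2
d = rank(a) − rank(b): -3, 2, -3, -2, 2, 4; Σd² = 46
ρ = 1 − 6Σd² / [n(n²−1)] = 1 − 6×46 / (6×35) = 1 − 276/210 ≈ -0.314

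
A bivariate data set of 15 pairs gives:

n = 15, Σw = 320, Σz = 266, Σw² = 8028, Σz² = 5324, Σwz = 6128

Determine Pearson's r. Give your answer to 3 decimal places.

r = (nΣwz − ΣwΣz) / √[(nΣw² − (Σw)²)(nΣz² − (Σz)²)]
Numerator: 15×6128 − 320×266 = 6800
Denominator: √[(120420 − 102400)(79860 − 70756)] = √[18020 × 9104] = 12808.3598
r = 6800 / 12808.3598 ≈ 0.531

0.531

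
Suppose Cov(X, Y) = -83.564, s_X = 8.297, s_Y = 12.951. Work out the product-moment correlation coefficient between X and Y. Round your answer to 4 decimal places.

r = Cov(X,Y) / (s_X · s_Y) = -83.564 / (8.297 × 12.951)
  = -83.564 / 107.4544 ≈ -0.7777

-0.7777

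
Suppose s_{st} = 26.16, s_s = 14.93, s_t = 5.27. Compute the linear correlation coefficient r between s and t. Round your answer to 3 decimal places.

r = Cov(s,t) / (s_s · s_t) = 26.16 / (14.93 × 5.27)
  = 26.16 / 78.6811 ≈ 0.332

0.332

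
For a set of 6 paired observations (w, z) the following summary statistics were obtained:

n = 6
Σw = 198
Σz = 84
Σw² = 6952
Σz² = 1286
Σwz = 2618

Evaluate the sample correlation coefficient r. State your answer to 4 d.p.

-0.7182

r = (nΣwz − ΣwΣz) / √[(nΣw² − (Σw)²)(nΣz² − (Σz)²)]
Numerator: 6×2618 − 198×84 = -924
Denominator: √[(41712 − 39204)(7716 − 7056)] = √[2508 × 660] = 1286.5769
r = -924 / 1286.5769 ≈ -0.7182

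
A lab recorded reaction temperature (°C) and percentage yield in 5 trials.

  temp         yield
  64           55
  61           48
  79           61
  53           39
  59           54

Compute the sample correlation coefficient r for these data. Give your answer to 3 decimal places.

0.859

n = 5, Σx = 316, Σy = 257, Σx² = 20348, Σy² = 13487, Σxy = 16520
nΣxy − ΣxΣy = 82600 − 81212 = 1388
nΣx² − (Σx)² = 101740 − 99856 = 1884; nΣy² − (Σy)² = 67435 − 66049 = 1386
r = 1388 / √(1884 × 1386) = 1388 / 1615.9282 ≈ 0.859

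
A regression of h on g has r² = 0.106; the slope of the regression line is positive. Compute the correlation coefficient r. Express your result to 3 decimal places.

|r| = √0.106 = 0.326
The association is positive, so r = 0.326.

0.326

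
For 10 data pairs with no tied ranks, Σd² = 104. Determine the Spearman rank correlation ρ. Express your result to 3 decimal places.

ρ = 1 − 6Σd² / [n(n²−1)] = 1 − 6×104 / (10×99)
  = 1 − 624/990 = 1 − 0.6303 ≈ 0.370

0.370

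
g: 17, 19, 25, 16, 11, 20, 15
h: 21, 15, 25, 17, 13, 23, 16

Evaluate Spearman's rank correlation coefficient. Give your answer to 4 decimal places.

Rank g: 4, 5, 7, 3, 1, 6, 2
Rank h: 5, 2, 7, 4, 1, 6, 3
d = rank(g) − rank(h): -1, 3, 0, -1, 0, 0, -1; Σd² = 12
ρ = 1 − 6Σd² / [n(n²−1)] = 1 − 6×12 / (7×48) = 1 − 72/336 ≈ 0.7857

0.7857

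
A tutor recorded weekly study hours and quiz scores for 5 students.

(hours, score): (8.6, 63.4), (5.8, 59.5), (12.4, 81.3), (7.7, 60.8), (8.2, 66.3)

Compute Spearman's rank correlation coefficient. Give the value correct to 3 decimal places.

0.900

Rank hours: 4, 1, 5, 2, 3
Rank score: 3, 1, 5, 2, 4
d = rank(hours) − rank(score): 1, 0, 0, 0, -1; Σd² = 2
ρ = 1 − 6Σd² / [n(n²−1)] = 1 − 6×2 / (5×24) = 1 − 12/120 ≈ 0.900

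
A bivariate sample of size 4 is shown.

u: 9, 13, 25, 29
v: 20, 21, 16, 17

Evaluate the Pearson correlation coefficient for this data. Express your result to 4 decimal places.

n = 4, Σu = 76, Σv = 74, Σu² = 1716, Σv² = 1386, Σuv = 1346
nΣuv − ΣuΣv = 5384 − 5624 = -240
nΣu² − (Σu)² = 6864 − 5776 = 1088; nΣv² − (Σv)² = 5544 − 5476 = 68
r = -240 / √(1088 × 68) = -240 / 272.0000 ≈ -0.8824

-0.8824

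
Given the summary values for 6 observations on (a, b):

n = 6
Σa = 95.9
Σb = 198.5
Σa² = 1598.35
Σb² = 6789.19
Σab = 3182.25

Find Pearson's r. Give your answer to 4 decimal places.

0.0792

r = (nΣab − ΣaΣb) / √[(nΣa² − (Σa)²)(nΣb² − (Σb)²)]
Numerator: 6×3182.25 − 95.9×198.5 = 57.35
Denominator: √[(9590.1 − 9196.81)(40735.14 − 39402.25)] = √[393.29 × 1332.89] = 724.0251
r = 57.35 / 724.0251 ≈ 0.0792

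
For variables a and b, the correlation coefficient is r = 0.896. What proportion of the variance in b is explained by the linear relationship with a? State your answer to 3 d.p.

0.803

r² = (0.896)² = 0.803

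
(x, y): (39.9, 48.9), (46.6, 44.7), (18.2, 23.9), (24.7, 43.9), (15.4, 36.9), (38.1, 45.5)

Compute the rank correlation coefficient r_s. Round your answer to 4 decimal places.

Rank x: 5, 6, 2, 3, 1, 4
Rank y: 6, 4, 1, 3, 2, 5
d = rank(x) − rank(y): -1, 2, 1, 0, -1, -1; Σd² = 8
ρ = 1 − 6Σd² / [n(n²−1)] = 1 − 6×8 / (6×35) = 1 − 48/210 ≈ 0.7714

0.7714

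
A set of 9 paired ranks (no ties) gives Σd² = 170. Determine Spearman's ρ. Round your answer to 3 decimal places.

ρ = 1 − 6Σd² / [n(n²−1)] = 1 − 6×170 / (9×80)
  = 1 − 1020/720 = 1 − 1.4167 ≈ -0.417

-0.417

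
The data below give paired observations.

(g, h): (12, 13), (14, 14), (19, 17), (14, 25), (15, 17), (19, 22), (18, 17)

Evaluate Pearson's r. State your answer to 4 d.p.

n = 7, Σg = 111, Σh = 125, Σg² = 1807, Σh² = 2341, Σgh = 2004
nΣgh − ΣgΣh = 14028 − 13875 = 153
nΣg² − (Σg)² = 12649 − 12321 = 328; nΣh² − (Σh)² = 16387 − 15625 = 762
r = 153 / √(328 × 762) = 153 / 499.9360 ≈ 0.3060

0.3060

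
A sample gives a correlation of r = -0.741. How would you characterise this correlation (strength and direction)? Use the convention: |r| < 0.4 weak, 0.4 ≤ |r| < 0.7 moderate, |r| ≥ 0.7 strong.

r = -0.741 < 0 so the relationship is negative.
|r| = 0.741, which falls in the strong range.

strong negative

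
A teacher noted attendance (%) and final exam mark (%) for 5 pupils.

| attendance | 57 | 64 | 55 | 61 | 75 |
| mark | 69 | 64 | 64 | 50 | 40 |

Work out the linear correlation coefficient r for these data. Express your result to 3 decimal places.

-0.819

n = 5, Σx = 312, Σy = 287, Σx² = 19716, Σy² = 17053, Σxy = 17599
nΣxy − ΣxΣy = 87995 − 89544 = -1549
nΣx² − (Σx)² = 98580 − 97344 = 1236; nΣy² − (Σy)² = 85265 − 82369 = 2896
r = -1549 / √(1236 × 2896) = -1549 / 1891.9450 ≈ -0.819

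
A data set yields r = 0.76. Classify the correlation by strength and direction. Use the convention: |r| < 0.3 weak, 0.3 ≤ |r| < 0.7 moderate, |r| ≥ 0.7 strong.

r = 0.76 > 0 so the relationship is positive.
|r| = 0.76, which falls in the strong range.

strong positive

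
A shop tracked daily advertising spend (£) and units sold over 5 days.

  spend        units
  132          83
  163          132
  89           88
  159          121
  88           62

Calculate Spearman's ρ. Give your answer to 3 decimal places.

0.900

Rank spend: 3, 5, 2, 4, 1
Rank units: 2, 5, 3, 4, 1
d = rank(spend) − rank(units): 1, 0, -1, 0, 0; Σd² = 2
ρ = 1 − 6Σd² / [n(n²−1)] = 1 − 6×2 / (5×24) = 1 − 12/120 ≈ 0.900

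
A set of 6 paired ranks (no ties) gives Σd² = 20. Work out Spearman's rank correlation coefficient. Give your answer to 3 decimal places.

0.429

ρ = 1 − 6Σd² / [n(n²−1)] = 1 − 6×20 / (6×35)
  = 1 − 120/210 = 1 − 0.5714 ≈ 0.429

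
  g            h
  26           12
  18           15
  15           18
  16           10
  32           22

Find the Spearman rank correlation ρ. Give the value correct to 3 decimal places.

0.300

Rank g: 4, 3, 1, 2, 5
Rank h: 2, 3, 4, 1, 5
d = rank(g) − rank(h): 2, 0, -3, 1, 0; Σd² = 14
ρ = 1 − 6Σd² / [n(n²−1)] = 1 − 6×14 / (5×24) = 1 − 84/120 ≈ 0.300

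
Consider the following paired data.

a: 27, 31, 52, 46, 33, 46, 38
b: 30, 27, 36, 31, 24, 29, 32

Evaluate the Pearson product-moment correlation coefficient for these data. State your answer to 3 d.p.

n = 7, Σa = 273, Σb = 209, Σa² = 11159, Σb² = 6327, Σab = 8287
nΣab − ΣaΣb = 58009 − 57057 = 952
nΣa² − (Σa)² = 78113 − 74529 = 3584; nΣb² − (Σb)² = 44289 − 43681 = 608
r = 952 / √(3584 × 608) = 952 / 1476.1680 ≈ 0.645

0.645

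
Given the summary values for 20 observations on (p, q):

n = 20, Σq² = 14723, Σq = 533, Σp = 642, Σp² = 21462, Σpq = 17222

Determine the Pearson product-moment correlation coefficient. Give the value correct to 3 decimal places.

r = (nΣpq − ΣpΣq) / √[(nΣp² − (Σp)²)(nΣq² − (Σq)²)]
Numerator: 20×17222 − 642×533 = 2254
Denominator: √[(429240 − 412164)(294460 − 284089)] = √[17076 × 10371] = 13307.7119
r = 2254 / 13307.7119 ≈ 0.169

0.169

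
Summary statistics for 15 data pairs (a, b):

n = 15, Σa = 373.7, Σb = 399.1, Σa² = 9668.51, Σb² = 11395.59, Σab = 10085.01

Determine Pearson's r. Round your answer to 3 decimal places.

0.269

r = (nΣab − ΣaΣb) / √[(nΣa² − (Σa)²)(nΣb² − (Σb)²)]
Numerator: 15×10085.01 − 373.7×399.1 = 2131.48
Denominator: √[(145027.65 − 139651.69)(170933.85 − 159280.81)] = √[5375.96 × 11653.04] = 7914.9401
r = 2131.48 / 7914.9401 ≈ 0.269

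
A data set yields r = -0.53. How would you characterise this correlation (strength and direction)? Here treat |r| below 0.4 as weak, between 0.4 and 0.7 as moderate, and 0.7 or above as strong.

moderate negative

r = -0.53 < 0 so the relationship is negative.
|r| = 0.53, which falls in the moderate range.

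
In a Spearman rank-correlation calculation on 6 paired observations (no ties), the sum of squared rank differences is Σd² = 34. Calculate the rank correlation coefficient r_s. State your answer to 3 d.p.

ρ = 1 − 6Σd² / [n(n²−1)] = 1 − 6×34 / (6×35)
  = 1 − 204/210 = 1 − 0.9714 ≈ 0.029

0.029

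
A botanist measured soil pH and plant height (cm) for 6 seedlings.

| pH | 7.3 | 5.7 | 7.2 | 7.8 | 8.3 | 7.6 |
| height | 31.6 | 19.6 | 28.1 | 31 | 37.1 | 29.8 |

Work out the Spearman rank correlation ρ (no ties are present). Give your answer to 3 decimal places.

0.829

Rank pH: 3, 1, 2, 5, 6, 4
Rank height: 5, 1, 2, 4, 6, 3
d = rank(pH) − rank(height): -2, 0, 0, 1, 0, 1; Σd² = 6
ρ = 1 − 6Σd² / [n(n²−1)] = 1 − 6×6 / (6×35) = 1 − 36/210 ≈ 0.829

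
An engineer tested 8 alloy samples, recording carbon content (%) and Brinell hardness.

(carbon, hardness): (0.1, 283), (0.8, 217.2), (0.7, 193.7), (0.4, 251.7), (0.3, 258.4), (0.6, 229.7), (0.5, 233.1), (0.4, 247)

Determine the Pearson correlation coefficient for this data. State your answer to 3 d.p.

-0.933

n = 8, Σx = 3.8, Σy = 1913.8, Σx² = 2.16, Σy² = 463014.68, Σxy = 869.02
nΣxy − ΣxΣy = 6952.16 − 7272.44 = -320.28
nΣx² − (Σx)² = 17.28 − 14.44 = 2.84; nΣy² − (Σy)² = 3704117.44 − 3662630.44 = 41487
r = -320.28 / √(2.84 × 41487) = -320.28 / 343.2537 ≈ -0.933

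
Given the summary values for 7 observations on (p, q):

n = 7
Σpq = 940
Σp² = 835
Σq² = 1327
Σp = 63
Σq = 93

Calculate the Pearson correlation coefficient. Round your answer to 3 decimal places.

r = (nΣpq − ΣpΣq) / √[(nΣp² − (Σp)²)(nΣq² − (Σq)²)]
Numerator: 7×940 − 63×93 = 721
Denominator: √[(5845 − 3969)(9289 − 8649)] = √[1876 × 640] = 1095.7372
r = 721 / 1095.7372 ≈ 0.658

0.658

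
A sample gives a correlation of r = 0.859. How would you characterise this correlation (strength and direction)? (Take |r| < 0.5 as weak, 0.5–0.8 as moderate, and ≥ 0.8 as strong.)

strong positive

r = 0.859 > 0 so the relationship is positive.
|r| = 0.859, which falls in the strong range.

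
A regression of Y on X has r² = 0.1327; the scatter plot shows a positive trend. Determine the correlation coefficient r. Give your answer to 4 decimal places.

0.3643

|r| = √0.1327 = 0.3643
The association is positive, so r = 0.3643.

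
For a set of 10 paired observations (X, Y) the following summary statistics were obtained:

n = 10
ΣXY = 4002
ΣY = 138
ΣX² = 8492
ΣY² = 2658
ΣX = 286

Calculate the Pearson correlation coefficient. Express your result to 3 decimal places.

0.114

r = (nΣXY − ΣXΣY) / √[(nΣX² − (ΣX)²)(nΣY² − (ΣY)²)]
Numerator: 10×4002 − 286×138 = 552
Denominator: √[(84920 − 81796)(26580 − 19044)] = √[3124 × 7536] = 4852.0577
r = 552 / 4852.0577 ≈ 0.114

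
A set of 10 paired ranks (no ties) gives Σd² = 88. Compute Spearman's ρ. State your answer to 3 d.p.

0.467

ρ = 1 − 6Σd² / [n(n²−1)] = 1 − 6×88 / (10×99)
  = 1 − 528/990 = 1 − 0.5333 ≈ 0.467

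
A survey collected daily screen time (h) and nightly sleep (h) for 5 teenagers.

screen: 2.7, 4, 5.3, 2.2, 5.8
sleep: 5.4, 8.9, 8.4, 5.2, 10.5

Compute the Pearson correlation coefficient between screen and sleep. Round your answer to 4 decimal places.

0.9272

n = 5, Σx = 20, Σy = 38.4, Σx² = 89.86, Σy² = 316.22, Σxy = 167.04
nΣxy − ΣxΣy = 835.2 − 768 = 67.2
nΣx² − (Σx)² = 449.3 − 400 = 49.3; nΣy² − (Σy)² = 1581.1 − 1474.56 = 106.54
r = 67.2 / √(49.3 × 106.54) = 67.2 / 72.4736 ≈ 0.9272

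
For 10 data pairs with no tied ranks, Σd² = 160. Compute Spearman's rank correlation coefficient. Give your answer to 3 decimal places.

0.030

ρ = 1 − 6Σd² / [n(n²−1)] = 1 − 6×160 / (10×99)
  = 1 − 960/990 = 1 − 0.9697 ≈ 0.030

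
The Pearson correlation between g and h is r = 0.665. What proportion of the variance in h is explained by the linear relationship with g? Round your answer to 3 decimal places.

0.442

r² = (0.665)² = 0.442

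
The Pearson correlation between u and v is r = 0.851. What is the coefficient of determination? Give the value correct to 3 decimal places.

r² = (0.851)² = 0.724

0.724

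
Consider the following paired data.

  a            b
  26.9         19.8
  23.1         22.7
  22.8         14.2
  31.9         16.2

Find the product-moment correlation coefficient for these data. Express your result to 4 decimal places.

-0.2207

n = 4, Σa = 104.7, Σb = 72.9, Σa² = 2794.67, Σb² = 1371.41, Σab = 1897.53
nΣab − ΣaΣb = 7590.12 − 7632.63 = -42.51
nΣa² − (Σa)² = 11178.68 − 10962.09 = 216.59; nΣb² − (Σb)² = 5485.64 − 5314.41 = 171.23
r = -42.51 / √(216.59 × 171.23) = -42.51 / 192.5791 ≈ -0.2207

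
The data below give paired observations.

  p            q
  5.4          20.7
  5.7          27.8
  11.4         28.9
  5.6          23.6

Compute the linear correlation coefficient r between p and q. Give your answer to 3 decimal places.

n = 4, Σp = 28.1, Σq = 101, Σp² = 222.97, Σq² = 2593.5, Σpq = 731.86
nΣpq − ΣpΣq = 2927.44 − 2838.1 = 89.34
nΣp² − (Σp)² = 891.88 − 789.61 = 102.27; nΣq² − (Σq)² = 10374 − 10201 = 173
r = 89.34 / √(102.27 × 173) = 89.34 / 133.0139 ≈ 0.672

0.672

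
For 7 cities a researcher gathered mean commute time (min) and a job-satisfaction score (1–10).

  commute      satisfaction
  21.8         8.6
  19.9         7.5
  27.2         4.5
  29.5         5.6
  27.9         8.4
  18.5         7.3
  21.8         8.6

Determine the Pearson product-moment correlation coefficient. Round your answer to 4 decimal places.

-0.4991

n = 7, Σx = 166.6, Σy = 50.5, Σx² = 4077.24, Σy² = 379.63, Σxy = 1181.22
nΣxy − ΣxΣy = 8268.54 − 8413.3 = -144.76
nΣx² − (Σx)² = 28540.68 − 27755.56 = 785.12; nΣy² − (Σy)² = 2657.41 − 2550.25 = 107.16
r = -144.76 / √(785.12 × 107.16) = -144.76 / 290.0577 ≈ -0.4991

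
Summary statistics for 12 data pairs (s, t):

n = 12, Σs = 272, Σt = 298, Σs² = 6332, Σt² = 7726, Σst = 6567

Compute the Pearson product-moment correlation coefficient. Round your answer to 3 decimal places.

-0.806

r = (nΣst − ΣsΣt) / √[(nΣs² − (Σs)²)(nΣt² − (Σt)²)]
Numerator: 12×6567 − 272×298 = -2252
Denominator: √[(75984 − 73984)(92712 − 88804)] = √[2000 × 3908] = 2795.7110
r = -2252 / 2795.7110 ≈ -0.806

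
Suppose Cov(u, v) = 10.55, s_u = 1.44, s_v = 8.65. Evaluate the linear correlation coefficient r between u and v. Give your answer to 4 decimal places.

r = Cov(u,v) / (s_u · s_v) = 10.55 / (1.44 × 8.65)
  = 10.55 / 12.4560 ≈ 0.8470

0.8470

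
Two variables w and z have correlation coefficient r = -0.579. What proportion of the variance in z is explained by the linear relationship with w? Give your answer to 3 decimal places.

r² = (-0.579)² = 0.335

0.335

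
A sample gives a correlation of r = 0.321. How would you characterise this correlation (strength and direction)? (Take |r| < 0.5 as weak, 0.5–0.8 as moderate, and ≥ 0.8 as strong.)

r = 0.321 > 0 so the relationship is positive.
|r| = 0.321, which falls in the weak range.

weak positive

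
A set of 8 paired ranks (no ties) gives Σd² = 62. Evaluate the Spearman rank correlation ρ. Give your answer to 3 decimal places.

ρ = 1 − 6Σd² / [n(n²−1)] = 1 − 6×62 / (8×63)
  = 1 − 372/504 = 1 − 0.7381 ≈ 0.262

0.262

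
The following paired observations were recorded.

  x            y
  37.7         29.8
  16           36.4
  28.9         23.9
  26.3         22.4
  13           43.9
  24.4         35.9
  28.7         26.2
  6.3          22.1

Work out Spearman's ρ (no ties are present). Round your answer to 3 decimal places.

Rank x: 8, 3, 7, 5, 2, 4, 6, 1
Rank y: 5, 7, 3, 2, 8, 6, 4, 1
d = rank(x) − rank(y): 3, -4, 4, 3, -6, -2, 2, 0; Σd² = 94
ρ = 1 − 6Σd² / [n(n²−1)] = 1 − 6×94 / (8×63) = 1 − 564/504 ≈ -0.119

-0.119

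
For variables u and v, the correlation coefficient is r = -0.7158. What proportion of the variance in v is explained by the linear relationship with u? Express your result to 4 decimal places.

r² = (-0.7158)² = 0.5124

0.5124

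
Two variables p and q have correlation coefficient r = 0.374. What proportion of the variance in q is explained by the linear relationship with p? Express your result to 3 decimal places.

0.140

r² = (0.374)² = 0.140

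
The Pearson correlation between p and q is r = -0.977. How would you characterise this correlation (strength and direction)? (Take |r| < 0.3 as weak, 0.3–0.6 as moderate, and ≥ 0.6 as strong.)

strong negative

r = -0.977 < 0 so the relationship is negative.
|r| = 0.977, which falls in the strong range.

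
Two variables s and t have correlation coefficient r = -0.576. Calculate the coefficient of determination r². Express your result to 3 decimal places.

0.332

r² = (-0.576)² = 0.332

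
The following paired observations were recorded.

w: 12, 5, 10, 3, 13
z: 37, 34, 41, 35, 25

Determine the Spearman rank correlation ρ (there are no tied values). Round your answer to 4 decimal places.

-0.2000

Rank w: 4, 2, 3, 1, 5
Rank z: 4, 2, 5, 3, 1
d = rank(w) − rank(z): 0, 0, -2, -2, 4; Σd² = 24
ρ = 1 − 6Σd² / [n(n²−1)] = 1 − 6×24 / (5×24) = 1 − 144/120 ≈ -0.2000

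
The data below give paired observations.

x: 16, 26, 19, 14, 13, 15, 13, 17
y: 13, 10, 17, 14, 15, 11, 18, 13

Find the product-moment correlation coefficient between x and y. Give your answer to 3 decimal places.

n = 8, Σx = 133, Σy = 111, Σx² = 2341, Σy² = 1593, Σxy = 1802
nΣxy − ΣxΣy = 14416 − 14763 = -347
nΣx² − (Σx)² = 18728 − 17689 = 1039; nΣy² − (Σy)² = 12744 − 12321 = 423
r = -347 / √(1039 × 423) = -347 / 662.9457 ≈ -0.523

-0.523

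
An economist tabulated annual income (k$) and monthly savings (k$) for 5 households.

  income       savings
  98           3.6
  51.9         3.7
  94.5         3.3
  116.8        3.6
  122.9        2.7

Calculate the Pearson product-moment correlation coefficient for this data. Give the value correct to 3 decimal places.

-0.599

n = 5, Σx = 484.1, Σy = 16.9, Σx² = 49974.51, Σy² = 57.79, Σxy = 1608.99
nΣxy − ΣxΣy = 8044.95 − 8181.29 = -136.34
nΣx² − (Σx)² = 249872.55 − 234352.81 = 15519.74; nΣy² − (Σy)² = 288.95 − 285.61 = 3.34
r = -136.34 / √(15519.74 × 3.34) = -136.34 / 227.6751 ≈ -0.599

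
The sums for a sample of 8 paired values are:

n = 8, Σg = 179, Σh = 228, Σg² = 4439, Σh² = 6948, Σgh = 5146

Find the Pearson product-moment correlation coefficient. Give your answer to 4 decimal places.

0.1007

r = (nΣgh − ΣgΣh) / √[(nΣg² − (Σg)²)(nΣh² − (Σh)²)]
Numerator: 8×5146 − 179×228 = 356
Denominator: √[(35512 − 32041)(55584 − 51984)] = √[3471 × 3600] = 3534.9116
r = 356 / 3534.9116 ≈ 0.1007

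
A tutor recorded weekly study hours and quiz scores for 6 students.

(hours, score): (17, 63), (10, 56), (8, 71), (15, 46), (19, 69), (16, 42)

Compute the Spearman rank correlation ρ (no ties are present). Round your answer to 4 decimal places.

Rank hours: 5, 2, 1, 3, 6, 4
Rank score: 4, 3, 6, 2, 5, 1
d = rank(hours) − rank(score): 1, -1, -5, 1, 1, 3; Σd² = 38
ρ = 1 − 6Σd² / [n(n²−1)] = 1 − 6×38 / (6×35) = 1 − 228/210 ≈ -0.0857

-0.0857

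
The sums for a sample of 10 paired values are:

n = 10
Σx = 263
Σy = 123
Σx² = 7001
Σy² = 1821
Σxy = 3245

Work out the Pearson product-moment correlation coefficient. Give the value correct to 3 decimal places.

0.063

r = (nΣxy − ΣxΣy) / √[(nΣx² − (Σx)²)(nΣy² − (Σy)²)]
Numerator: 10×3245 − 263×123 = 101
Denominator: √[(70010 − 69169)(18210 − 15129)] = √[841 × 3081] = 1609.6959
r = 101 / 1609.6959 ≈ 0.063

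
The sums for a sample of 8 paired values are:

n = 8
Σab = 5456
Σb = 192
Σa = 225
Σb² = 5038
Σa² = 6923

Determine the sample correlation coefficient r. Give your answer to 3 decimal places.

0.111

r = (nΣab − ΣaΣb) / √[(nΣa² − (Σa)²)(nΣb² − (Σb)²)]
Numerator: 8×5456 − 225×192 = 448
Denominator: √[(55384 − 50625)(40304 − 36864)] = √[4759 × 3440] = 4046.1043
r = 448 / 4046.1043 ≈ 0.111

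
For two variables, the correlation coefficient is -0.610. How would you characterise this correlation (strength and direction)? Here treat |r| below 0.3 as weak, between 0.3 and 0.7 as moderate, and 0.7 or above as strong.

r = -0.610 < 0 so the relationship is negative.
|r| = 0.610, which falls in the moderate range.

moderate negative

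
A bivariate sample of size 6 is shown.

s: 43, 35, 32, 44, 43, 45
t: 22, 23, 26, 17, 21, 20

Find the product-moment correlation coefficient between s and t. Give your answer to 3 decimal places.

-0.843

n = 6, Σs = 242, Σt = 129, Σs² = 9908, Σt² = 2819, Σst = 5134
nΣst − ΣsΣt = 30804 − 31218 = -414
nΣs² − (Σs)² = 59448 − 58564 = 884; nΣt² − (Σt)² = 16914 − 16641 = 273
r = -414 / √(884 × 273) = -414 / 491.2555 ≈ -0.843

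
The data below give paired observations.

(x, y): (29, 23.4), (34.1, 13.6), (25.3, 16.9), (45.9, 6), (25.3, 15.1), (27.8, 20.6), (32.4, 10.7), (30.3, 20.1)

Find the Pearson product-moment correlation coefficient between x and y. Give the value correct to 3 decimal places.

n = 8, Σx = 250.1, Σy = 126.4, Σx² = 8131.49, Σy² = 2225, Σxy = 3755.75
nΣxy − ΣxΣy = 30046 − 31612.64 = -1566.64
nΣx² − (Σx)² = 65051.92 − 62550.01 = 2501.91; nΣy² − (Σy)² = 17800 − 15976.96 = 1823.04
r = -1566.64 / √(2501.91 × 1823.04) = -1566.64 / 2135.6690 ≈ -0.734

-0.734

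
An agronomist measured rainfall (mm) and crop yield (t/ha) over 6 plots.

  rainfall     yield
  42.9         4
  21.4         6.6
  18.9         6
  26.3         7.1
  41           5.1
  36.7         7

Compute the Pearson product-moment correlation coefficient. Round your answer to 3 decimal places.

-0.605

n = 6, Σx = 187.2, Σy = 35.8, Σx² = 6375.16, Σy² = 220.98, Σxy = 1078.97
nΣxy − ΣxΣy = 6473.82 − 6701.76 = -227.94
nΣx² − (Σx)² = 38250.96 − 35043.84 = 3207.12; nΣy² − (Σy)² = 1325.88 − 1281.64 = 44.24
r = -227.94 / √(3207.12 × 44.24) = -227.94 / 376.6736 ≈ -0.605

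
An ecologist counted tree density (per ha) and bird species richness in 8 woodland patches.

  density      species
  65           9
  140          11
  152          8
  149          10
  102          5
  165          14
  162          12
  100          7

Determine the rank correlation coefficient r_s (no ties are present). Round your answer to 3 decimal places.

0.690

Rank density: 1, 4, 6, 5, 3, 8, 7, 2
Rank species: 4, 6, 3, 5, 1, 8, 7, 2
d = rank(density) − rank(species): -3, -2, 3, 0, 2, 0, 0, 0; Σd² = 26
ρ = 1 − 6Σd² / [n(n²−1)] = 1 − 6×26 / (8×63) = 1 − 156/504 ≈ 0.690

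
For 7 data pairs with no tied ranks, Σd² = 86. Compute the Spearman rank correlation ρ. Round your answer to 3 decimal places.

-0.536

ρ = 1 − 6Σd² / [n(n²−1)] = 1 − 6×86 / (7×48)
  = 1 − 516/336 = 1 − 1.5357 ≈ -0.536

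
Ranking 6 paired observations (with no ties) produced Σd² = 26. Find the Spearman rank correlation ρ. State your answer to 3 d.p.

0.257

ρ = 1 − 6Σd² / [n(n²−1)] = 1 − 6×26 / (6×35)
  = 1 − 156/210 = 1 − 0.7429 ≈ 0.257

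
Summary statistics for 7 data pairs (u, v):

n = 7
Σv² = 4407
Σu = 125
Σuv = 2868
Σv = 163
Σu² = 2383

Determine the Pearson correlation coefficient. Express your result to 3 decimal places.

-0.141

r = (nΣuv − ΣuΣv) / √[(nΣu² − (Σu)²)(nΣv² − (Σv)²)]
Numerator: 7×2868 − 125×163 = -299
Denominator: √[(16681 − 15625)(30849 − 26569)] = √[1056 × 4280] = 2125.9539
r = -299 / 2125.9539 ≈ -0.141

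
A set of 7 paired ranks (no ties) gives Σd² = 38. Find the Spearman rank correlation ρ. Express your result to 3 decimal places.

ρ = 1 − 6Σd² / [n(n²−1)] = 1 − 6×38 / (7×48)
  = 1 − 228/336 = 1 − 0.6786 ≈ 0.321

0.321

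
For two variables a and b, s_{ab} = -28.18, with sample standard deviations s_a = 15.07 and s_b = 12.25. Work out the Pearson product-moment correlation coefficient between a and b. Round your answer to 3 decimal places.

-0.153

r = Cov(a,b) / (s_a · s_b) = -28.18 / (15.07 × 12.25)
  = -28.18 / 184.6075 ≈ -0.153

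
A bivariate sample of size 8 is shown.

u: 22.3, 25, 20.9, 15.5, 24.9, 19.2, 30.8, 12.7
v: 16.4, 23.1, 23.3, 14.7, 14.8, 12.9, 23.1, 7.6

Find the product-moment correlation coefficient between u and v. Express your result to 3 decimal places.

n = 8, Σu = 171.3, Σv = 135.9, Σu² = 3897.93, Σv² = 2538.37, Σuv = 3082.24
nΣuv − ΣuΣv = 24657.92 − 23279.67 = 1378.25
nΣu² − (Σu)² = 31183.44 − 29343.69 = 1839.75; nΣv² − (Σv)² = 20306.96 − 18468.81 = 1838.15
r = 1378.25 / √(1839.75 × 1838.15) = 1378.25 / 1838.9498 ≈ 0.749

0.749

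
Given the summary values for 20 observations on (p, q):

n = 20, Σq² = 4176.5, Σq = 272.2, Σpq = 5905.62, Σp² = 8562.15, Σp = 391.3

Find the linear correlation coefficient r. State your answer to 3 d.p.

0.887

r = (nΣpq − ΣpΣq) / √[(nΣp² − (Σp)²)(nΣq² − (Σq)²)]
Numerator: 20×5905.62 − 391.3×272.2 = 11600.54
Denominator: √[(171243 − 153115.69)(83530 − 74092.84)] = √[18127.31 × 9437.16] = 13079.3855
r = 11600.54 / 13079.3855 ≈ 0.887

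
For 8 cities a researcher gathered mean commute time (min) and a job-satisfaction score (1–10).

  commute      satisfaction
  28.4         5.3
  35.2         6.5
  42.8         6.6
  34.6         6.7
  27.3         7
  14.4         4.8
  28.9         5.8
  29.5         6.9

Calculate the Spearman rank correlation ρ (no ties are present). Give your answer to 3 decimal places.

Rank commute: 3, 7, 8, 6, 2, 1, 4, 5
Rank satisfaction: 2, 4, 5, 6, 8, 1, 3, 7
d = rank(commute) − rank(satisfaction): 1, 3, 3, 0, -6, 0, 1, -2; Σd² = 60
ρ = 1 − 6Σd² / [n(n²−1)] = 1 − 6×60 / (8×63) = 1 − 360/504 ≈ 0.286

0.286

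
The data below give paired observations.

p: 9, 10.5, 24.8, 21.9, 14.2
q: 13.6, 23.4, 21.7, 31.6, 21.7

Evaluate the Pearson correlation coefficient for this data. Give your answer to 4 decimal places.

0.5902

n = 5, Σp = 80.4, Σq = 112, Σp² = 1487.54, Σq² = 2672.86, Σpq = 1906.44
nΣpq − ΣpΣq = 9532.2 − 9004.8 = 527.4
nΣp² − (Σp)² = 7437.7 − 6464.16 = 973.54; nΣq² − (Σq)² = 13364.3 − 12544 = 820.3
r = 527.4 / √(973.54 × 820.3) = 527.4 / 893.6413 ≈ 0.5902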